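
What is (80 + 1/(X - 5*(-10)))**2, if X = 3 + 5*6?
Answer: 44102881/6889 ≈ 6401.9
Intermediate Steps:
X = 33 (X = 3 + 30 = 33)
(80 + 1/(X - 5*(-10)))**2 = (80 + 1/(33 - 5*(-10)))**2 = (80 + 1/(33 + 50))**2 = (80 + 1/83)**2 = (6641/83)**2 = 44102881/6889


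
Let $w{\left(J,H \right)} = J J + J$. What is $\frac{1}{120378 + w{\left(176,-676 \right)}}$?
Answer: $\frac{1}{151530} \approx 6.5994 \cdot 10^{-6}$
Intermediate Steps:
$w{\left(J,H \right)} = J + J^{2}$ ($w{\left(J,H \right)} = J^{2} + J = J + J^{2}$)
$\frac{1}{120378 + w{\left(176,-676 \right)}} = \frac{1}{120378 + 176 \left(1 + 176\right)} = \frac{1}{120378 + 176 \cdot 177} = \frac{1}{120378 + 31152} = \frac{1}{151530}$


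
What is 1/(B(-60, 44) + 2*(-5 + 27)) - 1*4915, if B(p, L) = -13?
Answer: -152364/31 ≈ -4915.0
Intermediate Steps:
1/(B(-60, 44) + 2*(-5 + 27)) - 1*4915 = 1/(-13 + 2*(-5 + 27)) - 1*4915 = 1/(-13 + 2*22) - 4915 = 1/(-13 + 44) - 4915 = 1/31 - 4915 = -152364/31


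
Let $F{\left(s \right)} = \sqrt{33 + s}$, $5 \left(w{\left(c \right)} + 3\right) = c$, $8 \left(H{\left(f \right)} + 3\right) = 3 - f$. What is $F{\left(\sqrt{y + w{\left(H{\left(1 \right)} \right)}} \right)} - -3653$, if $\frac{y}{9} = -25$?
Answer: $3653 + \frac{\sqrt{3300 + 10 i \sqrt{22855}}}{10} \approx 3658.9 + 1.2841 i$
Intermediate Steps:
$y = -225$ ($y = 9 \left(-25\right) = -225$)
$H{\left(f \right)} = - \frac{21}{8} - \frac{f}{8}$ ($H{\left(f \right)} = -3 + \frac{3 - f}{8} = -3 - \left(- \frac{3}{8} + \frac{f}{8}\right) = - \frac{21}{8} - \frac{f}{8}$)
$w{\left(c \right)} = -3 + \frac{c}{5}$
$F{\left(\sqrt{y + w{\left(H{\left(1 \right)} \right)}} \right)} - -3653 = \sqrt{33 + \sqrt{-225 - \left(3 - \frac{- \frac{21}{8} - \frac{1}{8}}{5}\right)}} - -3653 = \sqrt{33 + \sqrt{-225 - \left(3 - \frac{- \frac{21}{8} - \frac{1}{8}}{5}\right)}} + 3653 = \sqrt{33 + \sqrt{-225 + \left(-3 + \frac{1}{5} \left(- \frac{11}{4}\right)\right)}} + 3653 = \sqrt{33 + \sqrt{-225 - \frac{71}{20}}} + 3653 = \sqrt{33 + \sqrt{- \frac{4571}{20}}} + 3653 = \sqrt{33 + \frac{i \sqrt{22855}}{10}} + 3653 = 3653 + \sqrt{33 + \frac{i \sqrt{22855}}{10}}$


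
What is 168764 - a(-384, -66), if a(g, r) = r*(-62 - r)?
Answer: 169028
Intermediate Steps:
168764 - a(-384, -66) = 168764 - (-1)*(-66)*(62 - 66) = 168764 - (-1)*(-66)*(-4) = 168764 - 1*(-264) = 168764 + 264 = 169028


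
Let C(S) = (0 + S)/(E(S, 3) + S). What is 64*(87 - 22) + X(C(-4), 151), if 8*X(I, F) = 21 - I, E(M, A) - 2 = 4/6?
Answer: 16649/4 ≈ 4162.3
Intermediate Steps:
E(M, A) = 8/3 (E(M, A) = 2 + 4/6 = 2 + 4*(⅙) = 2 + ⅔ = 8/3)
C(S) = S/(8/3 + S) (C(S) = (0 + S)/(8/3 + S) = S/(8/3 + S))
X(I, F) = 21/8 - I/8 (X(I, F) = (21 - I)/8 = 21/8 - I/8)
64*(87 - 22) + X(C(-4), 151) = 64*(87 - 22) + (21/8 - 3*(-4)/(8*(8 + 3*(-4)))) = 64*65 + (21/8 - 3*(-4)/(8*(8 - 12))) = 4160 + (21/8 - 3*(-4)/(8*(-4))) = 4160 + (21/8 - 3*(-4)*(-1)/(8*4)) = 4160 + (21/8 - ⅛*3) = 4160 + (21/8 - 3/8) = 4160 + 9/4 = 16649/4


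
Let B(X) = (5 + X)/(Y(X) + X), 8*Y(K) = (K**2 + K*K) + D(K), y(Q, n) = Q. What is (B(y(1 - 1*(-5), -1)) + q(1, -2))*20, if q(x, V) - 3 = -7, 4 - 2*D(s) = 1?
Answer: -15920/243 ≈ -65.514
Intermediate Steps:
D(s) = 3/2 (D(s) = 2 - 1/2*1 = 2 - 1/2 = 3/2)
q(x, V) = -4 (q(x, V) = 3 - 7 = -4)
Y(K) = 3/16 + K**2/4 (Y(K) = ((K**2 + K*K) + 3/2)/8 = ((K**2 + K**2) + 3/2)/8 = (2*K**2 + 3/2)/8 = (3/2 + 2*K**2)/8 = 3/16 + K**2/4)
B(X) = (5 + X)/(3/16 + X + X**2/4) (B(X) = (5 + X)/((3/16 + X**2/4) + X) = (5 + X)/(3/16 + X + X**2/4))
(B(y(1 - 1*(-5), -1)) + q(1, -2))*20 = (16*(5 + (1 - 1*(-5)))/(3 + 4*(1 - 1*(-5))**2 + 16*(1 - 1*(-5))) - 4)*20 = (16*(5 + (1 + 5))/(3 + 4*(1 + 5)**2 + 16*(1 + 5)) - 4)*20 = (16*(5 + 6)/(3 + 4*6**2 + 16*6) - 4)*20 = (16*11/(3 + 4*36 + 96) - 4)*20 = (16*11/(3 + 144 + 96) - 4)*20 = (16*11/243 - 4)*20 = (16*(1/243)*11 - 4)*20 = (176/243 - 4)*20 = -796/243*20 = -15920/243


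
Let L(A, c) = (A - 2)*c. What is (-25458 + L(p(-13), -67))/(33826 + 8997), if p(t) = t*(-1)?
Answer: -26195/42823 ≈ -0.61170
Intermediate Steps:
p(t) = -t
L(A, c) = c*(-2 + A) (L(A, c) = (-2 + A)*c = c*(-2 + A))
(-25458 + L(p(-13), -67))/(33826 + 8997) = (-25458 - 67*(-2 - 1*(-13)))/(33826 + 8997) = (-25458 - 67*(-2 + 13))/42823 = (-25458 - 67*11)*(1/42823) = (-25458 - 737)*(1/42823) = -26195*1/42823 = -26195/42823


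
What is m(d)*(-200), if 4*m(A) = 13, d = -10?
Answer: -650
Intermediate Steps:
m(A) = 13/4 (m(A) = (¼)*13 = 13/4)
m(d)*(-200) = (13/4)*(-200) = -650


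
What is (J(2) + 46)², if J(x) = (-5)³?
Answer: 6241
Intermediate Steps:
J(x) = -125
(J(2) + 46)² = (-125 + 46)² = (-79)² = 6241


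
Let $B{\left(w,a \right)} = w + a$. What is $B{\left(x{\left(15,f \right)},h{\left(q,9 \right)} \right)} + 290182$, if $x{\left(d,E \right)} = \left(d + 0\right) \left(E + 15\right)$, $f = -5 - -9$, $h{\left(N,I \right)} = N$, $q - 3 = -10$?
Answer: $290460$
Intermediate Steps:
$q = -7$ ($q = 3 - 10 = -7$)
$f = 4$ ($f = -5 + 9 = 4$)
$x{\left(d,E \right)} = d \left(15 + E\right)$
$B{\left(w,a \right)} = a + w$
$B{\left(x{\left(15,f \right)},h{\left(q,9 \right)} \right)} + 290182 = \left(-7 + 15 \left(15 + 4\right)\right) + 290182 = \left(-7 + 15 \cdot 19\right) + 290182 = \left(-7 + 285\right) + 290182 = 278 + 290182 = 290460$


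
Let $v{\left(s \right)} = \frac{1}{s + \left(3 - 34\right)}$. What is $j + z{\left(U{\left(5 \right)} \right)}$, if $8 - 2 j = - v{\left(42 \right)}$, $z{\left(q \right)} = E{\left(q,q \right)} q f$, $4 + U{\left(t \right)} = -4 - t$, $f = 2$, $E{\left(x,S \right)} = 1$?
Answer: $- \frac{483}{22} \approx -21.955$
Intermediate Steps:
$U{\left(t \right)} = -8 - t$ ($U{\left(t \right)} = -4 - \left(4 + t\right) = -8 - t$)
$v{\left(s \right)} = \frac{1}{-31 + s}$ ($v{\left(s \right)} = \frac{1}{s + \left(3 - 34\right)} = \frac{1}{s - 31} = \frac{1}{-31 + s}$)
$z{\left(q \right)} = 2 q$ ($z{\left(q \right)} = 1 q 2 = q 2 = 2 q$)
$j = \frac{89}{22}$ ($j = 4 - \frac{\left(-1\right) \frac{1}{-31 + 42}}{2} = 4 - \frac{\left(-1\right) \frac{1}{11}}{2} = 4 - - \frac{1}{22} = 4 + \frac{1}{22} = \frac{89}{22} \approx 4.0455$)
$j + z{\left(U{\left(5 \right)} \right)} = \frac{89}{22} + 2 \left(-8 - 5\right) = \frac{89}{22} + 2 \left(-13\right) = \frac{89}{22} - 26 = - \frac{483}{22}$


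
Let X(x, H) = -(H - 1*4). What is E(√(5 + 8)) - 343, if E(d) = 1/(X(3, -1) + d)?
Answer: -4111/12 - √13/12 ≈ -342.88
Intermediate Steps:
X(x, H) = 4 - H (X(x, H) = -(H - 4) = -(-4 + H) = 4 - H)
E(d) = 1/(5 + d) (E(d) = 1/((4 - 1*(-1)) + d) = 1/((4 + 1) + d) = 1/(5 + d))
E(√(5 + 8)) - 343 = 1/(5 + √(5 + 8)) - 343 = 1/(5 + √13) - 343 = -343 + 1/(5 + √13)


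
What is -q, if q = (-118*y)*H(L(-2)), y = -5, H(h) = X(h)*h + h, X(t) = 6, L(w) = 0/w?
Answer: 0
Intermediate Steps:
L(w) = 0
H(h) = 7*h (H(h) = 6*h + h = 7*h)
q = 0 (q = (-118*(-5))*(7*0) = 590*0 = 0)
-q = -1*0 = 0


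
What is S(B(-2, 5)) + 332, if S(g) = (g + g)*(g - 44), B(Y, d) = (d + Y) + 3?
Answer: -124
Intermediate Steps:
B(Y, d) = 3 + Y + d (B(Y, d) = (Y + d) + 3 = 3 + Y + d)
S(g) = 2*g*(-44 + g) (S(g) = (2*g)*(-44 + g) = 2*g*(-44 + g))
S(B(-2, 5)) + 332 = 2*(3 - 2 + 5)*(-44 + (3 - 2 + 5)) + 332 = 2*6*(-44 + 6) + 332 = 2*6*(-38) + 332 = -456 + 332 = -124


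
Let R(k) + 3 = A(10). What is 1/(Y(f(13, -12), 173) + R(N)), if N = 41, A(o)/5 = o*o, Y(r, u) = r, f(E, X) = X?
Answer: 1/485 ≈ 0.0020619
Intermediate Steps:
A(o) = 5*o² (A(o) = 5*(o*o) = 5*o²)
R(k) = 497 (R(k) = -3 + 5*10² = -3 + 5*100 = -3 + 500 = 497)
1/(Y(f(13, -12), 173) + R(N)) = 1/(-12 + 497) = 1/485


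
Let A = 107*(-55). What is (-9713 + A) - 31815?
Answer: -47413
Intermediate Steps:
A = -5885
(-9713 + A) - 31815 = (-9713 - 5885) - 31815 = -15598 - 31815 = -47413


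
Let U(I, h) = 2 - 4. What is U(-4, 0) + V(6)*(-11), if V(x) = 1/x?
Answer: -23/6 ≈ -3.8333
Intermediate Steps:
U(I, h) = -2
V(x) = 1/x
U(-4, 0) + V(6)*(-11) = -2 - 11/6 = -23/6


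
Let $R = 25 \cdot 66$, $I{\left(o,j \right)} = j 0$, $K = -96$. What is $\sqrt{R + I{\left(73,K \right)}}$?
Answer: $5 \sqrt{66} \approx 40.62$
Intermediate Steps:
$I{\left(o,j \right)} = 0$
$R = 1650$
$\sqrt{R + I{\left(73,K \right)}} = \sqrt{1650 + 0} = \sqrt{1650} = 5 \sqrt{66}$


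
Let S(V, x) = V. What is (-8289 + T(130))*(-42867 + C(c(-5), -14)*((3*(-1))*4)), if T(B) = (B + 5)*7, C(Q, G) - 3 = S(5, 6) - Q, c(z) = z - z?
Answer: 315520272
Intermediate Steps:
c(z) = 0
C(Q, G) = 8 - Q (C(Q, G) = 3 + (5 - Q) = 8 - Q)
T(B) = 35 + 7*B (T(B) = (5 + B)*7 = 35 + 7*B)
(-8289 + T(130))*(-42867 + C(c(-5), -14)*((3*(-1))*4)) = (-8289 + (35 + 7*130))*(-42867 + (8 - 1*0)*((3*(-1))*4)) = (-8289 + (35 + 910))*(-42867 + (8 + 0)*(-3*4)) = (-8289 + 945)*(-42867 + 8*(-12)) = -7344*(-42867 - 96) = -7344*(-42963) = 315520272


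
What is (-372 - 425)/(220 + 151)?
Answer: -797/371 ≈ -2.1482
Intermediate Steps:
(-372 - 425)/(220 + 151) = -797/371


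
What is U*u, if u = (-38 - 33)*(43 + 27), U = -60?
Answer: 298200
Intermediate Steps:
u = -4970 (u = -71*70 = -4970)
U*u = -60*(-4970) = 298200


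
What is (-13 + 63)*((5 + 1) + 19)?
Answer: 1250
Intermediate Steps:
(-13 + 63)*((5 + 1) + 19) = 50*(6 + 19) = 50*25 = 1250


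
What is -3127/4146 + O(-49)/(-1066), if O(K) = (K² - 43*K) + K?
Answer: -419623/84993 ≈ -4.9371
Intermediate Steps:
O(K) = K² - 42*K
-3127/4146 + O(-49)/(-1066) = -3127/4146 - 49*(-42 - 49)/(-1066) = -3127*1/4146 - 49*(-91)*(-1/1066) = -3127/4146 + 4459*(-1/1066) = -3127/4146 - 343/82 = -419623/84993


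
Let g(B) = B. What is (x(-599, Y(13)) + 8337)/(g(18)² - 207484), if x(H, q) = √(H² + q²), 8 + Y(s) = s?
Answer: -8337/207160 - √358826/207160 ≈ -0.043136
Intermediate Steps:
Y(s) = -8 + s
(x(-599, Y(13)) + 8337)/(g(18)² - 207484) = (√((-599)² + (-8 + 13)²) + 8337)/(18² - 207484) = (√(358801 + 5²) + 8337)/(324 - 207484) = (√(358801 + 25) + 8337)/(-207160) = (√358826 + 8337)*(-1/207160) = (8337 + √358826)*(-1/207160) = -8337/207160 - √358826/207160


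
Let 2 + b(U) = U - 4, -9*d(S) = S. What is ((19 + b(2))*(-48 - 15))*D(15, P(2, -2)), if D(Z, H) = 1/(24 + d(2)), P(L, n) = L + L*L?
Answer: -8505/214 ≈ -39.743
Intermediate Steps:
d(S) = -S/9
b(U) = -6 + U (b(U) = -2 + (U - 4) = -2 + (-4 + U) = -6 + U)
P(L, n) = L + L**2
D(Z, H) = 9/214 (D(Z, H) = 1/(24 - 1/9*2) = 1/(24 - 2/9) = 1/(214/9) = 9/214)
((19 + b(2))*(-48 - 15))*D(15, P(2, -2)) = ((19 + (-6 + 2))*(-48 - 15))*(9/214) = ((19 - 4)*(-63))*(9/214) = (15*(-63))*(9/214) = -945*9/214 = -8505/214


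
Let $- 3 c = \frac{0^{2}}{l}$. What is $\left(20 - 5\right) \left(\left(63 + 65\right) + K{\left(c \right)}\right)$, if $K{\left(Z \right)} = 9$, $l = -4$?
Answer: $2055$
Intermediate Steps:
$c = 0$ ($c = - \frac{0^{2} \frac{1}{-4}}{3} = - \frac{0 \left(- \frac{1}{4}\right)}{3} = \left(- \frac{1}{3}\right) 0 = 0$)
$\left(20 - 5\right) \left(\left(63 + 65\right) + K{\left(c \right)}\right) = \left(20 - 5\right) \left(\left(63 + 65\right) + 9\right) = 15 \left(128 + 9\right) = 15 \cdot 137 = 2055$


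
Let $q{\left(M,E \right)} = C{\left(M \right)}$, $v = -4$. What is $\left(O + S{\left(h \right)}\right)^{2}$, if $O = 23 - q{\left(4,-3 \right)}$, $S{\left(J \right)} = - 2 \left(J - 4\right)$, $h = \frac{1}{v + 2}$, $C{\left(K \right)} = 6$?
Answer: $676$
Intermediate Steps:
$q{\left(M,E \right)} = 6$
$h = - \frac{1}{2}$ ($h = \frac{1}{-4 + 2} = \frac{1}{-2} = - \frac{1}{2} \approx -0.5$)
$S{\left(J \right)} = 8 - 2 J$ ($S{\left(J \right)} = - 2 \left(-4 + J\right) = 8 - 2 J$)
$O = 17$ ($O = 23 - 6 = 17$)
$\left(O + S{\left(h \right)}\right)^{2} = \left(17 + \left(8 - -1\right)\right)^{2} = \left(17 + \left(8 + 1\right)\right)^{2} = \left(17 + 9\right)^{2} = 26^{2} = 676$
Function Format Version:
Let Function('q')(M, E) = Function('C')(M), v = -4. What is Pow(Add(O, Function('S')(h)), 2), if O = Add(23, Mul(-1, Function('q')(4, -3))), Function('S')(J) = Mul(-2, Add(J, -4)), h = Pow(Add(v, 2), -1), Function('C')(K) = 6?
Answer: 676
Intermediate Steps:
Function('q')(M, E) = 6
h = Rational(-1, 2) (h = Pow(Add(-4, 2), -1) = Pow(-2, -1) = Rational(-1, 2) ≈ -0.50000)
Function('S')(J) = Add(8, Mul(-2, J)) (Function('S')(J) = Mul(-2, Add(-4, J)) = Add(8, Mul(-2, J)))
O = 17 (O = Add(23, Mul(-1, 6)) = Add(23, -6) = 17)
Pow(Add(O, Function('S')(h)), 2) = Pow(Add(17, Add(8, Mul(-2, Rational(-1, 2)))), 2) = Pow(Add(17, Add(8, 1)), 2) = Pow(Add(17, 9), 2) = Pow(26, 2) = 676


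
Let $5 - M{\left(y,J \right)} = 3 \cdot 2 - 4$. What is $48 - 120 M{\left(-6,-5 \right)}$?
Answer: $-312$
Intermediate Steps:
$M{\left(y,J \right)} = 3$ ($M{\left(y,J \right)} = 5 - \left(3 \cdot 2 - 4\right) = 5 - \left(6 - 4\right) = 5 - 2 = 3$)
$48 - 120 M{\left(-6,-5 \right)} = 48 - 360 = -312$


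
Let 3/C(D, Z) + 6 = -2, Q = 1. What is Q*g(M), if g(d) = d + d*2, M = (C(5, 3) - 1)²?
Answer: 363/64 ≈ 5.6719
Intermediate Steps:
C(D, Z) = -3/8 (C(D, Z) = 3/(-6 - 2) = 3/(-8) = 3*(-⅛) = -3/8)
M = 121/64 (M = (-3/8 - 1)² = (-11/8)² = 121/64 ≈ 1.8906)
g(d) = 3*d (g(d) = d + 2*d = 3*d)
Q*g(M) = 1*(3*(121/64)) = 1*(363/64) = 363/64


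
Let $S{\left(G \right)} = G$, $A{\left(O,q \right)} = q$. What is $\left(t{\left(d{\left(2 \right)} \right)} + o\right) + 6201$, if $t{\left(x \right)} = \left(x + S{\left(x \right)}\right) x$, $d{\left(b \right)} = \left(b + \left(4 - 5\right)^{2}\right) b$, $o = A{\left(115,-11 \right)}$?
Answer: $6262$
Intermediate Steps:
$o = -11$
$d{\left(b \right)} = b \left(1 + b\right)$ ($d{\left(b \right)} = \left(b + \left(-1\right)^{2}\right) b = \left(b + 1\right) b = \left(1 + b\right) b = b \left(1 + b\right)$)
$t{\left(x \right)} = 2 x^{2}$ ($t{\left(x \right)} = \left(x + x\right) x = 2 x x = 2 x^{2}$)
$\left(t{\left(d{\left(2 \right)} \right)} + o\right) + 6201 = \left(2 \left(2 \left(1 + 2\right)\right)^{2} - 11\right) + 6201 = \left(2 \left(2 \cdot 3\right)^{2} - 11\right) + 6201 = \left(2 \cdot 6^{2} - 11\right) + 6201 = \left(2 \cdot 36 - 11\right) + 6201 = \left(72 - 11\right) + 6201 = 61 + 6201 = 6262$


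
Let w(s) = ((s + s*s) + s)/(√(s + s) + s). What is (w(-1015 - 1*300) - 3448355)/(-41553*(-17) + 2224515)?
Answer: -2271605065/1930008186 - 1313*I*√2630/3860016372 ≈ -1.177 - 1.7444e-5*I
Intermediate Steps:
w(s) = (s² + 2*s)/(s + √2*√s) (w(s) = ((s + s²) + s)/(√(2*s) + s) = (s² + 2*s)/(√2*√s + s) = (s² + 2*s)/(s + √2*√s))
(w(-1015 - 1*300) - 3448355)/(-41553*(-17) + 2224515) = ((-1015 - 1*300)*(2 + (-1015 - 1*300))/((-1015 - 1*300) + √2*√(-1015 - 1*300)) - 3448355)/(-41553*(-17) + 2224515) = ((-1015 - 300)*(2 + (-1015 - 300))/((-1015 - 300) + √2*√(-1015 - 300)) - 3448355)/(706401 + 2224515) = (-1315*(2 - 1315)/(-1315 + √2*√(-1315)) - 3448355)/2930916 = (-1315*(-1313)/(-1315 + √2*(I*√1315)) - 3448355)*(1/2930916) = (-1315*(-1313)/(-1315 + I*√2630) - 3448355)*(1/2930916) = (1726595/(-1315 + I*√2630) - 3448355)*(1/2930916) = (-3448355 + 1726595/(-1315 + I*√2630))*(1/2930916) = -3448355/2930916 + 1726595/(2930916*(-1315 + I*√2630))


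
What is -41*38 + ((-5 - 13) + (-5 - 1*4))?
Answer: -1585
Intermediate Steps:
-41*38 + ((-5 - 13) + (-5 - 1*4)) = -1558 + (-18 + (-5 - 4)) = -1558 + (-18 - 9) = -1558 - 27 = -1585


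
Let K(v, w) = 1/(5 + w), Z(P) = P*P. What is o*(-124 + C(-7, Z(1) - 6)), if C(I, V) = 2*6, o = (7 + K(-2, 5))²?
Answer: -141148/25 ≈ -5645.9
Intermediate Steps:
Z(P) = P²
o = 5041/100 (o = (7 + 1/(5 + 5))² = (7 + 1/10)² = (7 + ⅒)² = (71/10)² = 5041/100 ≈ 50.410)
C(I, V) = 12
o*(-124 + C(-7, Z(1) - 6)) = 5041*(-124 + 12)/100 = (5041/100)*(-112) = -141148/25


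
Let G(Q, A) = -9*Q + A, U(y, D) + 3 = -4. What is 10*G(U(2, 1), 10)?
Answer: 730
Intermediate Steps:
U(y, D) = -7 (U(y, D) = -3 - 4 = -7)
G(Q, A) = A - 9*Q
10*G(U(2, 1), 10) = 10*(10 - 9*(-7)) = 10*(10 + 63) = 10*73 = 730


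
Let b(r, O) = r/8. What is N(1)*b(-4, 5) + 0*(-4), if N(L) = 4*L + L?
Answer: -5/2 ≈ -2.5000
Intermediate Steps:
b(r, O) = r/8 (b(r, O) = r*(⅛) = r/8)
N(L) = 5*L
N(1)*b(-4, 5) + 0*(-4) = (5*1)*((⅛)*(-4)) + 0*(-4) = 5*(-½) + 0 = -5/2 + 0 = -5/2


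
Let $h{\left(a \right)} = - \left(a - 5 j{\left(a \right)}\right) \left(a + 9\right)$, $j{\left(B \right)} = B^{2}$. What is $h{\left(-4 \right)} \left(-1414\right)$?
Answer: $-593880$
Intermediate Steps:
$h{\left(a \right)} = - \left(9 + a\right) \left(a - 5 a^{2}\right)$ ($h{\left(a \right)} = - \left(a - 5 a^{2}\right) \left(a + 9\right) = - \left(a - 5 a^{2}\right) \left(9 + a\right) = - \left(9 + a\right) \left(a - 5 a^{2}\right)$)
$h{\left(-4 \right)} \left(-1414\right) = - 4 \left(-9 + 5 \left(-4\right)^{2} + 44 \left(-4\right)\right) \left(-1414\right) = - 4 \left(-9 + 5 \cdot 16 - 176\right) \left(-1414\right) = - 4 \left(-9 + 80 - 176\right) \left(-1414\right) = \left(-4\right) \left(-105\right) \left(-1414\right) = 420 \left(-1414\right) = -593880$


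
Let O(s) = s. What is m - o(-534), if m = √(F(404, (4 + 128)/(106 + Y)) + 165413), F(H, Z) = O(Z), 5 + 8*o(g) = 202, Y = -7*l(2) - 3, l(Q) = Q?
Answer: -197/8 + √1310248121/89 ≈ 382.09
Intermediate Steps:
Y = -17 (Y = -7*2 - 3 = -14 - 3 = -17)
o(g) = 197/8 (o(g) = -5/8 + (⅛)*202 = -5/8 + 101/4 = 197/8)
F(H, Z) = Z
m = √1310248121/89 (m = √((4 + 128)/(106 - 17) + 165413) = √(132/89 + 165413) = √(14721889/89) = √1310248121/89 ≈ 406.71)
m - o(-534) = √1310248121/89 - 1*197/8 = √1310248121/89 - 197/8 = -197/8 + √1310248121/89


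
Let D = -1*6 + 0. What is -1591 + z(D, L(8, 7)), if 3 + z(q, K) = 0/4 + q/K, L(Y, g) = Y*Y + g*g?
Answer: -180128/113 ≈ -1594.1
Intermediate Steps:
D = -6 (D = -6 + 0 = -6)
L(Y, g) = Y² + g²
z(q, K) = -3 + q/K (z(q, K) = -3 + (0/4 + q/K) = -3 + (0*(¼) + q/K) = -3 + (0 + q/K) = -3 + q/K)
-1591 + z(D, L(8, 7)) = -1591 + (-3 - 6/(8² + 7²)) = -1591 + (-3 - 6/(64 + 49)) = -1591 + (-3 - 6/113) = -1591 - 345/113 = -180128/113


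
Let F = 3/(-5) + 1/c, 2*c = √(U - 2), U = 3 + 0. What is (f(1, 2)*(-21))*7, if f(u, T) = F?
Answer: -1029/5 ≈ -205.80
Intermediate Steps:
U = 3
c = ½ (c = √(3 - 2)/2 = √1/2 = (½)*1 = ½ ≈ 0.50000)
F = 7/5 (F = 3/(-5) + 1/(½) = 3*(-⅕) + 1*2 = -⅗ + 2 = 7/5 ≈ 1.4000)
f(u, T) = 7/5
(f(1, 2)*(-21))*7 = ((7/5)*(-21))*7 = -147/5*7 = -1029/5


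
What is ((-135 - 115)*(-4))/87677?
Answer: 1000/87677 ≈ 0.011405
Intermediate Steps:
((-135 - 115)*(-4))/87677 = -250*(-4)*(1/87677) = 1000*(1/87677) = 1000/87677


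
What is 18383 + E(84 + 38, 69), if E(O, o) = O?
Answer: 18505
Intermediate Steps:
18383 + E(84 + 38, 69) = 18383 + (84 + 38) = 18383 + 122 = 18505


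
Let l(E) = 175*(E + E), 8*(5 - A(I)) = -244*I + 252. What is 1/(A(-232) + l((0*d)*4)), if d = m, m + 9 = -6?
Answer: -2/14205 ≈ -0.00014080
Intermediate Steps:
m = -15 (m = -9 - 6 = -15)
d = -15
A(I) = -53/2 + 61*I/2 (A(I) = 5 - (-244*I + 252)/8 = 5 - (252 - 244*I)/8 = 5 + (-63/2 + 61*I/2) = -53/2 + 61*I/2)
l(E) = 350*E (l(E) = 175*(2*E) = 350*E)
1/(A(-232) + l((0*d)*4)) = 1/((-53/2 + (61/2)*(-232)) + 350*((0*(-15))*4)) = 1/((-53/2 - 7076) + 350*(0*4)) = 1/(-14205/2 + 350*0) = 1/(-14205/2 + 0) = 1/(-14205/2) = -2/14205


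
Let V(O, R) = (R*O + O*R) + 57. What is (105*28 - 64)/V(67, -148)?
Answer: -2876/19775 ≈ -0.14544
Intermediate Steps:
V(O, R) = 57 + 2*O*R (V(O, R) = (O*R + O*R) + 57 = 2*O*R + 57 = 57 + 2*O*R)
(105*28 - 64)/V(67, -148) = (105*28 - 64)/(57 + 2*67*(-148)) = (2940 - 64)/(57 - 19832) = 2876/(-19775) = 2876*(-1/19775) = -2876/19775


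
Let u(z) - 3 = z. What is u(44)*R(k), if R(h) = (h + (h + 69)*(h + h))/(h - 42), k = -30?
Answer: 18565/12 ≈ 1547.1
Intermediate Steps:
R(h) = (h + 2*h*(69 + h))/(-42 + h) (R(h) = (h + (69 + h)*(2*h))/(-42 + h) = (h + 2*h*(69 + h))/(-42 + h))
u(z) = 3 + z
u(44)*R(k) = (3 + 44)*(-30*(139 + 2*(-30))/(-42 - 30)) = 47*(-30*(139 - 60)/(-72)) = 47*(-30*(-1/72)*79) = 47*(395/12) = 18565/12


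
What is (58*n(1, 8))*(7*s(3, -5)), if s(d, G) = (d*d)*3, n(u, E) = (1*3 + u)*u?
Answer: 43848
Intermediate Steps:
n(u, E) = u*(3 + u) (n(u, E) = (3 + u)*u = u*(3 + u))
s(d, G) = 3*d² (s(d, G) = d²*3 = 3*d²)
(58*n(1, 8))*(7*s(3, -5)) = (58*(1*(3 + 1)))*(7*(3*3²)) = (58*(1*4))*(7*(3*9)) = (58*4)*(7*27) = 232*189 = 43848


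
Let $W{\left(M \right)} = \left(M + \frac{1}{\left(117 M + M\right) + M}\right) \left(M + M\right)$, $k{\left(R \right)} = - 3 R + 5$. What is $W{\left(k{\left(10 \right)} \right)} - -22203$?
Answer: $\frac{2790909}{119} \approx 23453.0$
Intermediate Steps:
$k{\left(R \right)} = 5 - 3 R$
$W{\left(M \right)} = 2 M \left(M + \frac{1}{119 M}\right)$ ($W{\left(M \right)} = \left(M + \frac{1}{118 M + M}\right) 2 M = \left(M + \frac{1}{119 M}\right) 2 M = 2 M \left(M + \frac{1}{119 M}\right)$)
$W{\left(k{\left(10 \right)} \right)} - -22203 = \left(\frac{2}{119} + 2 \left(5 - 30\right)^{2}\right) - -22203 = \left(\frac{2}{119} + 2 \left(5 - 30\right)^{2}\right) + 22203 = \left(\frac{2}{119} + 2 \left(-25\right)^{2}\right) + 22203 = \left(\frac{2}{119} + 2 \cdot 625\right) + 22203 = \left(\frac{2}{119} + 1250\right) + 22203 = \frac{148752}{119} + 22203 = \frac{2790909}{119}$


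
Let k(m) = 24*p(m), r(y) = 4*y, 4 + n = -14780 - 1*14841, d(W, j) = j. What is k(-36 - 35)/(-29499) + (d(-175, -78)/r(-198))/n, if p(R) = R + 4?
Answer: 2095900171/38451946500 ≈ 0.054507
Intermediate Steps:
p(R) = 4 + R
n = -29625 (n = -4 + (-14780 - 1*14841) = -4 + (-14780 - 14841) = -4 - 29621 = -29625)
k(m) = 96 + 24*m (k(m) = 24*(4 + m) = 96 + 24*m)
k(-36 - 35)/(-29499) + (d(-175, -78)/r(-198))/n = (96 + 24*(-36 - 35))/(-29499) - 78/(4*(-198))/(-29625) = (96 + 24*(-71))*(-1/29499) - 78/(-792)*(-1/29625) = (96 - 1704)*(-1/29499) - 78*(-1/792)*(-1/29625) = -1608*(-1/29499) + (13/132)*(-1/29625) = 536/9833 - 13/3910500 = 2095900171/38451946500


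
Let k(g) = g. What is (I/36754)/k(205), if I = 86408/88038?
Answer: 21602/165832118415 ≈ 1.3026e-7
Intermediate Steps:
I = 43204/44019 (I = 86408*(1/88038) = 43204/44019 ≈ 0.98149)
(I/36754)/k(205) = ((43204/44019)/36754)/205 = ((43204/44019)*(1/36754))*(1/205) = (21602/808937163)*(1/205) = 21602/165832118415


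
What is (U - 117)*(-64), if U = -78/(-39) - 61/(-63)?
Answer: 459776/63 ≈ 7298.0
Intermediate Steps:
U = 187/63 (U = -78*(-1/39) - 61*(-1/63) = 2 + 61/63 = 187/63 ≈ 2.9683)
(U - 117)*(-64) = (187/63 - 117)*(-64) = -7184/63*(-64) = 459776/63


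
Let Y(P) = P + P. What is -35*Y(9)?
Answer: -630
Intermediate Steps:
Y(P) = 2*P
-35*Y(9) = -70*9 = -35*18 = -630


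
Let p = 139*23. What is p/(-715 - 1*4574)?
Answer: -3197/5289 ≈ -0.60446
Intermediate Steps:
p = 3197
p/(-715 - 1*4574) = 3197/(-715 - 1*4574) = 3197/(-715 - 4574) = 3197/(-5289) = 3197*(-1/5289) = -3197/5289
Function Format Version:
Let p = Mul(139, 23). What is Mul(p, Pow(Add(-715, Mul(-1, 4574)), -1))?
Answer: Rational(-3197, 5289) ≈ -0.60446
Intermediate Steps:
p = 3197
Mul(p, Pow(Add(-715, Mul(-1, 4574)), -1)) = Mul(3197, Pow(Add(-715, Mul(-1, 4574)), -1)) = Mul(3197, Pow(Add(-715, -4574), -1)) = Mul(3197, Pow(-5289, -1)) = Mul(3197, Rational(-1, 5289)) = Rational(-3197, 5289)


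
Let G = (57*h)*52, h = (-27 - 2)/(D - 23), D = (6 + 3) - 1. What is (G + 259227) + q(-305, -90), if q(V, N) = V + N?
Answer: 1322812/5 ≈ 2.6456e+5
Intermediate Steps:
D = 8 (D = 9 - 1 = 8)
h = 29/15 (h = (-27 - 2)/(8 - 23) = -29/(-15) = -29*(-1/15) = 29/15 ≈ 1.9333)
q(V, N) = N + V
G = 28652/5 (G = (57*(29/15))*52 = (551/5)*52 = 28652/5 ≈ 5730.4)
(G + 259227) + q(-305, -90) = (28652/5 + 259227) + (-90 - 305) = 1324787/5 - 395 = 1322812/5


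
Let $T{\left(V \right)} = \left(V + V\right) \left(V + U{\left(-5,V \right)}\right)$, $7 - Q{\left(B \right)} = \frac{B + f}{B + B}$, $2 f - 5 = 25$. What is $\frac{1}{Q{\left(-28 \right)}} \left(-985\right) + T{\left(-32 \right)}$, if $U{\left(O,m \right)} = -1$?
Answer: $\frac{745288}{379} \approx 1966.5$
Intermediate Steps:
$f = 15$ ($f = \frac{5}{2} + \frac{1}{2} \cdot 25 = \frac{5}{2} + \frac{25}{2} = 15$)
$Q{\left(B \right)} = 7 - \frac{15 + B}{2 B}$ ($Q{\left(B \right)} = 7 - \frac{B + 15}{B + B} = 7 - \frac{15 + B}{2 B}$)
$T{\left(V \right)} = 2 V \left(-1 + V\right)$ ($T{\left(V \right)} = \left(V + V\right) \left(V - 1\right) = 2 V \left(-1 + V\right)$)
$\frac{1}{Q{\left(-28 \right)}} \left(-985\right) + T{\left(-32 \right)} = \frac{1}{\frac{1}{2} \frac{1}{-28} \left(-15 + 13 \left(-28\right)\right)} \left(-985\right) + 2 \left(-32\right) \left(-1 - 32\right) = \frac{1}{\frac{1}{2} \left(- \frac{1}{28}\right) \left(-15 - 364\right)} \left(-985\right) + 2 \left(-32\right) \left(-33\right) = \frac{1}{\frac{1}{2} \left(- \frac{1}{28}\right) \left(-379\right)} \left(-985\right) + 2112 = \frac{1}{\frac{379}{56}} \left(-985\right) + 2112 = \frac{56}{379} \left(-985\right) + 2112 = - \frac{55160}{379} + 2112 = \frac{745288}{379}$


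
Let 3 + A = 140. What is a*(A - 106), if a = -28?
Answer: -868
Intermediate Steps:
A = 137 (A = -3 + 140 = 137)
a*(A - 106) = -28*(137 - 106) = -28*31 = -868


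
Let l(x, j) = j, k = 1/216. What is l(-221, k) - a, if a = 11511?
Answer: -2486375/216 ≈ -11511.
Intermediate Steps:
k = 1/216 ≈ 0.0046296
l(-221, k) - a = 1/216 - 1*11511 = 1/216 - 11511 = -2486375/216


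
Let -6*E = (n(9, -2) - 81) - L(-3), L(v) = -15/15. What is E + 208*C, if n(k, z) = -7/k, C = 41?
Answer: 461239/54 ≈ 8541.5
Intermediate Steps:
L(v) = -1 (L(v) = -15*1/15 = -1)
E = 727/54 (E = -((-7/9 - 81) - 1*(-1))/6 = -((-7*⅑ - 81) + 1)/6 = -((-7/9 - 81) + 1)/6 = -(-736/9 + 1)/6 = -⅙*(-727/9) = 727/54 ≈ 13.463)
E + 208*C = 727/54 + 208*41 = 727/54 + 8528 = 461239/54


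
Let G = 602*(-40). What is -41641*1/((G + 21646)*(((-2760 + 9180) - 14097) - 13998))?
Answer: -41641/52756950 ≈ -0.00078930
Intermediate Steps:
G = -24080
-41641*1/((G + 21646)*(((-2760 + 9180) - 14097) - 13998)) = -41641*1/((-24080 + 21646)*(((-2760 + 9180) - 14097) - 13998)) = -41641*(-1/(2434*((6420 - 14097) - 13998))) = -41641*(-1/(2434*(-7677 - 13998))) = -41641/((-21675*(-2434))) = -41641/52756950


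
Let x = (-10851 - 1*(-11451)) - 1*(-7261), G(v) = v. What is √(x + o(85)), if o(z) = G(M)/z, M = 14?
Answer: √56796915/85 ≈ 88.663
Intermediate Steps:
o(z) = 14/z
x = 7861 (x = (-10851 + 11451) + 7261 = 600 + 7261 = 7861)
√(x + o(85)) = √(7861 + 14/85) = √(668199/85) = √56796915/85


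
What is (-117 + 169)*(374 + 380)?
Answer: 39208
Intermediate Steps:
(-117 + 169)*(374 + 380) = 52*754 = 39208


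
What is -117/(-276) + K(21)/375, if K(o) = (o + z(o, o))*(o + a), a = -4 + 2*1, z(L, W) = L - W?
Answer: 17111/11500 ≈ 1.4879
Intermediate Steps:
a = -2 (a = -4 + 2 = -2)
K(o) = o*(-2 + o) (K(o) = (o + (o - o))*(o - 2) = (o + 0)*(-2 + o) = o*(-2 + o))
-117/(-276) + K(21)/375 = -117/(-276) + (21*(-2 + 21))/375 = -117*(-1/276) + (21*19)*(1/375) = 39/92 + 399*(1/375) = 39/92 + 133/125 = 17111/11500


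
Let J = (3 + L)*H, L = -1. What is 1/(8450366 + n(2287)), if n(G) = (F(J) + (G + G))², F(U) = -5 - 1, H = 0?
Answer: 1/29316990 ≈ 3.4110e-8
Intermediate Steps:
J = 0 (J = (3 - 1)*0 = 2*0 = 0)
F(U) = -6
n(G) = (-6 + 2*G)² (n(G) = (-6 + (G + G))² = (-6 + 2*G)²)
1/(8450366 + n(2287)) = 1/(8450366 + 4*(-3 + 2287)²) = 1/(8450366 + 4*2284²) = 1/(8450366 + 4*5216656) = 1/(8450366 + 20866624) = 1/29316990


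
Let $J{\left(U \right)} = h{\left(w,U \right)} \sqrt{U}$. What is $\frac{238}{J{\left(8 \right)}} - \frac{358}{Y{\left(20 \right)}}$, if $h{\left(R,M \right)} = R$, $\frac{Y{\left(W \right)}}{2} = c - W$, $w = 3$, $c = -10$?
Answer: $\frac{179}{30} + \frac{119 \sqrt{2}}{6} \approx 34.015$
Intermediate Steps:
$Y{\left(W \right)} = -20 - 2 W$ ($Y{\left(W \right)} = 2 \left(-10 - W\right) = -20 - 2 W$)
$J{\left(U \right)} = 3 \sqrt{U}$
$\frac{238}{J{\left(8 \right)}} - \frac{358}{Y{\left(20 \right)}} = \frac{238}{3 \sqrt{8}} - \frac{358}{-20 - 40} = \frac{238}{3 \cdot 2 \sqrt{2}} - \frac{358}{-20 - 40} = \frac{238}{6 \sqrt{2}} - \frac{358}{-60} = 238 \frac{\sqrt{2}}{12} - - \frac{179}{30} = \frac{119 \sqrt{2}}{6} + \frac{179}{30} = \frac{179}{30} + \frac{119 \sqrt{2}}{6}$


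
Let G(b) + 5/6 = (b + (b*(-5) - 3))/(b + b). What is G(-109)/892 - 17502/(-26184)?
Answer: 211704655/318227244 ≈ 0.66526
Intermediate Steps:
G(b) = -⅚ + (-3 - 4*b)/(2*b) (G(b) = -⅚ + (b + (b*(-5) - 3))/(b + b) = -⅚ + (b + (-5*b - 3))/((2*b)) = -⅚ + (b + (-3 - 5*b))*(1/(2*b)) = -⅚ + (-3 - 4*b)*(1/(2*b)) = -⅚ + (-3 - 4*b)/(2*b))
G(-109)/892 - 17502/(-26184) = ((⅙)*(-9 - 17*(-109))/(-109))/892 - 17502/(-26184) = ((⅙)*(-1/109)*(-9 + 1853))*(1/892) - 17502*(-1/26184) = ((⅙)*(-1/109)*1844)*(1/892) + 2917/4364 = -922/327*1/892 + 2917/4364 = -461/145842 + 2917/4364 = 211704655/318227244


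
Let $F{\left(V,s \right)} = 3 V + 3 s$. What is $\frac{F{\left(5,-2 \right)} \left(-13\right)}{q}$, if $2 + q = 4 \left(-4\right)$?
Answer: $\frac{13}{2} \approx 6.5$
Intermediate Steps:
$q = -18$ ($q = -2 + 4 \left(-4\right) = -2 - 16 = -18$)
$\frac{F{\left(5,-2 \right)} \left(-13\right)}{q} = \frac{\left(3 \cdot 5 + 3 \left(-2\right)\right) \left(-13\right)}{-18} = \left(15 - 6\right) \left(-13\right) \left(- \frac{1}{18}\right) = 9 \left(-13\right) \left(- \frac{1}{18}\right) = \left(-117\right) \left(- \frac{1}{18}\right) = \frac{13}{2}$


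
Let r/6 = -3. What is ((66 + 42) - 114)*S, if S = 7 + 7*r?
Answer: 714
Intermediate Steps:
r = -18 (r = 6*(-3) = -18)
S = -119 (S = 7 + 7*(-18) = 7 - 126 = -119)
((66 + 42) - 114)*S = ((66 + 42) - 114)*(-119) = (108 - 114)*(-119) = -6*(-119) = 714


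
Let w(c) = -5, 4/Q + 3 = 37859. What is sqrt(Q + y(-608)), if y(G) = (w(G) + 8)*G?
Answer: I*sqrt(241672690)/364 ≈ 42.708*I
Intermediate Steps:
Q = 1/9464 (Q = 4/(-3 + 37859) = 4/37856 = 4*(1/37856) = 1/9464 ≈ 0.00010566)
y(G) = 3*G (y(G) = (-5 + 8)*G = 3*G)
sqrt(Q + y(-608)) = sqrt(1/9464 + 3*(-608)) = sqrt(1/9464 - 1824) = sqrt(-17262335/9464) = I*sqrt(241672690)/364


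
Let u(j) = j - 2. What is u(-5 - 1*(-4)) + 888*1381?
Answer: 1226325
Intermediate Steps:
u(j) = -2 + j
u(-5 - 1*(-4)) + 888*1381 = (-2 + (-5 - 1*(-4))) + 888*1381 = (-2 + (-5 + 4)) + 1226328 = (-2 - 1) + 1226328 = -3 + 1226328 = 1226325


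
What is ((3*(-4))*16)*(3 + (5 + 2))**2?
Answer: -19200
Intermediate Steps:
((3*(-4))*16)*(3 + (5 + 2))**2 = (-12*16)*(3 + 7)**2 = -192*10**2 = -192*100 = -19200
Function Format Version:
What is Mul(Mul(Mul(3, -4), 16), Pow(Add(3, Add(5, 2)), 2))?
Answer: -19200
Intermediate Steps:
Mul(Mul(Mul(3, -4), 16), Pow(Add(3, Add(5, 2)), 2)) = Mul(Mul(-12, 16), Pow(Add(3, 7), 2)) = Mul(-192, Pow(10, 2)) = Mul(-192, 100) = -19200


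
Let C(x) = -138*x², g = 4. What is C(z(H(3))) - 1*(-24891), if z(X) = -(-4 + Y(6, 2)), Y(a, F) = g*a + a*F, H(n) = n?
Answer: -116421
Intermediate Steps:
Y(a, F) = 4*a + F*a (Y(a, F) = 4*a + a*F = 4*a + F*a)
z(X) = -32 (z(X) = -(-4 + 6*(4 + 2)) = -(-4 + 6*6) = -(-4 + 36) = -1*32 = -32)
C(z(H(3))) - 1*(-24891) = -138*(-32)² - 1*(-24891) = -138*1024 + 24891 = -141312 + 24891 = -116421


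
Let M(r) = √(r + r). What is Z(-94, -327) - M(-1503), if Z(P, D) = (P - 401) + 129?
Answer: -366 - 3*I*√334 ≈ -366.0 - 54.827*I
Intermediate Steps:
Z(P, D) = -272 + P (Z(P, D) = (-401 + P) + 129 = -272 + P)
M(r) = √2*√r (M(r) = √(2*r) = √2*√r)
Z(-94, -327) - M(-1503) = (-272 - 94) - √2*√(-1503) = -366 - √2*3*I*√167 = -366 - 3*I*√334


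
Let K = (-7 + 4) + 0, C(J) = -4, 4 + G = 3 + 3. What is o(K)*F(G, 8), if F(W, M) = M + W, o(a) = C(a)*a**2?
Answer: -360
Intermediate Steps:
G = 2 (G = -4 + (3 + 3) = -4 + 6 = 2)
K = -3 (K = -3 + 0 = -3)
o(a) = -4*a**2
o(K)*F(G, 8) = (-4*(-3)**2)*(8 + 2) = -4*9*10 = -36*10 = -360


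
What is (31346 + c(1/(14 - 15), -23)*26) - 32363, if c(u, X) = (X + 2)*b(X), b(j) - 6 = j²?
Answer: -293127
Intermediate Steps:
b(j) = 6 + j²
c(u, X) = (2 + X)*(6 + X²) (c(u, X) = (X + 2)*(6 + X²) = (2 + X)*(6 + X²))
(31346 + c(1/(14 - 15), -23)*26) - 32363 = (31346 + ((2 - 23)*(6 + (-23)²))*26) - 32363 = (31346 - 21*(6 + 529)*26) - 32363 = (31346 - 21*535*26) - 32363 = (31346 - 11235*26) - 32363 = (31346 - 292110) - 32363 = -260764 - 32363 = -293127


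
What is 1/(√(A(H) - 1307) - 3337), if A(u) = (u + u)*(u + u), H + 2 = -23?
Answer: -3337/11134376 - √1193/11134376 ≈ -0.00030280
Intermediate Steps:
H = -25 (H = -2 - 23 = -25)
A(u) = 4*u² (A(u) = (2*u)*(2*u) = 4*u²)
1/(√(A(H) - 1307) - 3337) = 1/(√(4*(-25)² - 1307) - 3337) = 1/(√(4*625 - 1307) - 3337) = 1/(√(2500 - 1307) - 3337) = 1/(√1193 - 3337) = 1/(-3337 + √1193)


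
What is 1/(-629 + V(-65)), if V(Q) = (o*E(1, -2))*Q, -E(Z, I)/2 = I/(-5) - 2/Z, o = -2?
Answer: -1/213 ≈ -0.0046948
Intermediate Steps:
E(Z, I) = 4/Z + 2*I/5 (E(Z, I) = -2*(I/(-5) - 2/Z) = -2*(I*(-⅕) - 2/Z) = -2*(-I/5 - 2/Z) = -2*(-2/Z - I/5) = 4/Z + 2*I/5)
V(Q) = -32*Q/5 (V(Q) = (-2*(4/1 + (⅖)*(-2)))*Q = (-2*(4*1 - ⅘))*Q = (-2*(4 - ⅘))*Q = (-2*16/5)*Q = -32*Q/5)
1/(-629 + V(-65)) = 1/(-629 - 32/5*(-65)) = 1/(-629 + 416) = 1/(-213) = -1/213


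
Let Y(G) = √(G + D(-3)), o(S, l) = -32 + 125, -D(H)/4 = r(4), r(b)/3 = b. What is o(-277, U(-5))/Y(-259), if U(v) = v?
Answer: -93*I*√307/307 ≈ -5.3078*I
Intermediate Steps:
r(b) = 3*b
D(H) = -48 (D(H) = -12*4 = -4*12 = -48)
o(S, l) = 93
Y(G) = √(-48 + G) (Y(G) = √(G - 48) = √(-48 + G))
o(-277, U(-5))/Y(-259) = 93/(√(-48 - 259)) = 93/(√(-307)) = 93/((I*√307)) = 93*(-I*√307/307) = -93*I*√307/307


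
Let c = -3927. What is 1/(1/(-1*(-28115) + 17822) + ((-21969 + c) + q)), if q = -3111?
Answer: -45937/1332494558 ≈ -3.4474e-5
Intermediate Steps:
1/(1/(-1*(-28115) + 17822) + ((-21969 + c) + q)) = 1/(1/(-1*(-28115) + 17822) + ((-21969 - 3927) - 3111)) = 1/(1/(28115 + 17822) + (-25896 - 3111)) = 1/(1/45937 - 29007) = 1/(-1332494558/45937) = -45937/1332494558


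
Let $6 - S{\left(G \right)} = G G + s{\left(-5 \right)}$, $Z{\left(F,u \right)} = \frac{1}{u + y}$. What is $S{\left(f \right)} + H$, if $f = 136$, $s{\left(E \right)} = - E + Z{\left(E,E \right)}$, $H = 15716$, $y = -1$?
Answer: $- \frac{16673}{6} \approx -2778.8$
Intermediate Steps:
$Z{\left(F,u \right)} = \frac{1}{-1 + u}$ ($Z{\left(F,u \right)} = \frac{1}{u - 1} = \frac{1}{-1 + u}$)
$s{\left(E \right)} = \frac{1}{-1 + E} - E$ ($s{\left(E \right)} = - E + \frac{1}{-1 + E} = \frac{1}{-1 + E} - E$)
$S{\left(G \right)} = \frac{7}{6} - G^{2}$ ($S{\left(G \right)} = 6 - \left(G G + \frac{1 - - 5 \left(-1 - 5\right)}{-1 - 5}\right) = 6 - \left(G^{2} + \frac{1 - \left(-5\right) \left(-6\right)}{-6}\right) = 6 - \left(G^{2} - \frac{1 - 30}{6}\right) = 6 - \left(G^{2} - - \frac{29}{6}\right) = 6 - \left(G^{2} + \frac{29}{6}\right) = 6 - \left(\frac{29}{6} + G^{2}\right) = \frac{7}{6} - G^{2}$)
$S{\left(f \right)} + H = \left(\frac{7}{6} - 136^{2}\right) + 15716 = \left(\frac{7}{6} - 18496\right) + 15716 = - \frac{110969}{6} + 15716 = - \frac{16673}{6}$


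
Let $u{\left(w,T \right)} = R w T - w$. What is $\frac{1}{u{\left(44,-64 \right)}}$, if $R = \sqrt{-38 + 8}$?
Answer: $\frac{i}{44 \left(- i + 64 \sqrt{30}\right)} \approx -1.8495 \cdot 10^{-7} + 6.4834 \cdot 10^{-5} i$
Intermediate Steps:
$R = i \sqrt{30}$ ($R = \sqrt{-30} = i \sqrt{30} \approx 5.4772 i$)
$u{\left(w,T \right)} = - w + i T w \sqrt{30}$ ($u{\left(w,T \right)} = i \sqrt{30} w T - w = i w \sqrt{30} T - w = i T w \sqrt{30} - w = - w + i T w \sqrt{30}$)
$\frac{1}{u{\left(44,-64 \right)}} = \frac{1}{44 \left(-1 + i \left(-64\right) \sqrt{30}\right)} = \frac{1}{44 \left(-1 - 64 i \sqrt{30}\right)} = \frac{1}{-44 - 2816 i \sqrt{30}}$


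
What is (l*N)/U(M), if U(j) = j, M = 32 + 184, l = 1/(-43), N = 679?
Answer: -679/9288 ≈ -0.073105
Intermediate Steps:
l = -1/43 ≈ -0.023256
M = 216
(l*N)/U(M) = -1/43*679/216 = -679/43*1/216 = -679/9288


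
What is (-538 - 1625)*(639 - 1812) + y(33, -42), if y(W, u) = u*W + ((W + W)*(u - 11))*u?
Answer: 2682729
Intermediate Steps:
y(W, u) = W*u + 2*W*u*(-11 + u) (y(W, u) = W*u + ((2*W)*(-11 + u))*u = W*u + (2*W*(-11 + u))*u = W*u + 2*W*u*(-11 + u))
(-538 - 1625)*(639 - 1812) + y(33, -42) = (-538 - 1625)*(639 - 1812) + 33*(-42)*(-21 + 2*(-42)) = -2163*(-1173) + 33*(-42)*(-21 - 84) = 2537199 + 33*(-42)*(-105) = 2537199 + 145530 = 2682729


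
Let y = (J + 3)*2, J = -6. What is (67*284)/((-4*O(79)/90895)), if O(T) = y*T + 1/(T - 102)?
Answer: 9944912845/10903 ≈ 9.1213e+5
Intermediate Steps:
y = -6 (y = (-6 + 3)*2 = -3*2 = -6)
O(T) = 1/(-102 + T) - 6*T (O(T) = -6*T + 1/(T - 102) = -6*T + 1/(-102 + T) = 1/(-102 + T) - 6*T)
(67*284)/((-4*O(79)/90895)) = (67*284)/((-4*(1 - 6*79**2 + 612*79)/(-102 + 79)/90895)) = 19028/((-4*(1 - 6*6241 + 48348)/(-23)*(1/90895))) = 19028/((-(-4)*(1 - 37446 + 48348)/23*(1/90895))) = 19028/((-(-4)*10903/23*(1/90895))) = 19028/((-4*(-10903/23)*(1/90895))) = 19028/(((43612/23)*(1/90895))) = 19028/(43612/2090585) = 19028*(2090585/43612) = 9944912845/10903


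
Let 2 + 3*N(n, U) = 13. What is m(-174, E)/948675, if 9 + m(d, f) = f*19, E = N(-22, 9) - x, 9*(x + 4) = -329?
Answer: 7481/8538075 ≈ 0.00087619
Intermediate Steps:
x = -365/9 (x = -4 + (⅑)*(-329) = -4 - 329/9 = -365/9 ≈ -40.556)
N(n, U) = 11/3 (N(n, U) = -⅔ + (⅓)*13 = -⅔ + 13/3 = 11/3)
E = 398/9 (E = 11/3 - 1*(-365/9) = 11/3 + 365/9 = 398/9 ≈ 44.222)
m(d, f) = -9 + 19*f (m(d, f) = -9 + f*19 = -9 + 19*f)
m(-174, E)/948675 = (-9 + 19*(398/9))/948675 = (-9 + 7562/9)*(1/948675) = (7481/9)*(1/948675) = 7481/8538075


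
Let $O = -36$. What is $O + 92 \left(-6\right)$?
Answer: $-588$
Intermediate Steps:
$O + 92 \left(-6\right) = -36 + 92 \left(-6\right) = -36 - 552 = -588$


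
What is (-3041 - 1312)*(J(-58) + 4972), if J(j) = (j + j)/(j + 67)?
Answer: -64761032/3 ≈ -2.1587e+7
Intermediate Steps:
J(j) = 2*j/(67 + j) (J(j) = (2*j)/(67 + j) = 2*j/(67 + j))
(-3041 - 1312)*(J(-58) + 4972) = (-3041 - 1312)*(2*(-58)/(67 - 58) + 4972) = -4353*(2*(-58)/9 + 4972) = -4353*(2*(-58)*(1/9) + 4972) = -4353*(-116/9 + 4972) = -4353*44632/9 = -64761032/3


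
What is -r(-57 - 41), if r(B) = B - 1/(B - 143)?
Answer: 23617/241 ≈ 97.996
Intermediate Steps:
r(B) = B - 1/(-143 + B)
-r(-57 - 41) = -(-1 + (-57 - 41)**2 - 143*(-57 - 41))/(-143 + (-57 - 41)) = -(-1 + (-98)**2 - 143*(-98))/(-143 - 98) = -(-1 + 9604 + 14014)/(-241) = -(-1)*23617/241 = -1*(-23617/241) = 23617/241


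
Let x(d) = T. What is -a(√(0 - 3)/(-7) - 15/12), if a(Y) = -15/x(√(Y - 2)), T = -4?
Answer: -15/4 ≈ -3.7500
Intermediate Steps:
x(d) = -4
a(Y) = 15/4 (a(Y) = -15/(-4) = -15*(-¼) = 15/4)
-a(√(0 - 3)/(-7) - 15/12) = -1*15/4 = -15/4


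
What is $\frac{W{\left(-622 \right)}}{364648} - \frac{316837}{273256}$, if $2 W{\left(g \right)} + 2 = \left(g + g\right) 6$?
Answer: $- \frac{7284627689}{6227640868} \approx -1.1697$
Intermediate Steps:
$W{\left(g \right)} = -1 + 6 g$ ($W{\left(g \right)} = -1 + \frac{\left(g + g\right) 6}{2} = -1 + \frac{2 g 6}{2} = -1 + \frac{12 g}{2} = -1 + 6 g$)
$\frac{W{\left(-622 \right)}}{364648} - \frac{316837}{273256} = \frac{-1 + 6 \left(-622\right)}{364648} - \frac{316837}{273256} = \left(-1 - 3732\right) \frac{1}{364648} - \frac{316837}{273256} = \left(-3733\right) \frac{1}{364648} - \frac{316837}{273256} = - \frac{3733}{364648} - \frac{316837}{273256} = - \frac{7284627689}{6227640868}$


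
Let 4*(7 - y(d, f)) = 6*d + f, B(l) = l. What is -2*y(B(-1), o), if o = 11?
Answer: -23/2 ≈ -11.500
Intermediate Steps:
y(d, f) = 7 - 3*d/2 - f/4 (y(d, f) = 7 - (6*d + f)/4 = 7 - (f + 6*d)/4 = 7 + (-3*d/2 - f/4) = 7 - 3*d/2 - f/4)
-2*y(B(-1), o) = -2*(7 - 3/2*(-1) - ¼*11) = -2*(7 + 3/2 - 11/4) = -2*23/4 = -23/2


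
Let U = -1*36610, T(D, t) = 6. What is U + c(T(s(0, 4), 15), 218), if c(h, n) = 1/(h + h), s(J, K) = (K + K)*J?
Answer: -439319/12 ≈ -36610.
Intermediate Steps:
s(J, K) = 2*J*K (s(J, K) = (2*K)*J = 2*J*K)
U = -36610
c(h, n) = 1/(2*h)
U + c(T(s(0, 4), 15), 218) = -36610 + (½)/6 = -36610 + (½)*(⅙) = -36610 + 1/12 = -439319/12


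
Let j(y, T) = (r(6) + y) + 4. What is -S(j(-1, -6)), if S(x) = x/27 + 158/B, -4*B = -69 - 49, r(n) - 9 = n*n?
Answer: -3788/531 ≈ -7.1337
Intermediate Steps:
r(n) = 9 + n**2 (r(n) = 9 + n*n = 9 + n**2)
B = 59/2 (B = -(-69 - 49)/4 = -1/4*(-118) = 59/2 ≈ 29.500)
j(y, T) = 49 + y (j(y, T) = ((9 + 6**2) + y) + 4 = ((9 + 36) + y) + 4 = (45 + y) + 4 = 49 + y)
S(x) = 316/59 + x/27 (S(x) = x/27 + 158/(59/2) = x*(1/27) + 158*(2/59) = x/27 + 316/59 = 316/59 + x/27)
-S(j(-1, -6)) = -(316/59 + (49 - 1)/27) = -(316/59 + (1/27)*48) = -(316/59 + 16/9) = -1*3788/531 = -3788/531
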